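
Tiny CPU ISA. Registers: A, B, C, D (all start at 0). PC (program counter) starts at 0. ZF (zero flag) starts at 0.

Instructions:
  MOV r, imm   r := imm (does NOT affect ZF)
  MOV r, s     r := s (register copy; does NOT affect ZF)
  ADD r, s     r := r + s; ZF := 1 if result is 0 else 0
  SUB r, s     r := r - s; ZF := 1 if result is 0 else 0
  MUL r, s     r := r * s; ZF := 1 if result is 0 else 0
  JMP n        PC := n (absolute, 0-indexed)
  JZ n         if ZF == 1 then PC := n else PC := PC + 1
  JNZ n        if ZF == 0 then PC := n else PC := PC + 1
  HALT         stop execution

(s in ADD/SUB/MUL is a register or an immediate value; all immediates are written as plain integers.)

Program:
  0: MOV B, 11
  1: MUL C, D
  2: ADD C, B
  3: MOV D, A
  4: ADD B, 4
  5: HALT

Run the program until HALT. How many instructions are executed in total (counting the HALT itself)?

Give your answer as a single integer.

Answer: 6

Derivation:
Step 1: PC=0 exec 'MOV B, 11'. After: A=0 B=11 C=0 D=0 ZF=0 PC=1
Step 2: PC=1 exec 'MUL C, D'. After: A=0 B=11 C=0 D=0 ZF=1 PC=2
Step 3: PC=2 exec 'ADD C, B'. After: A=0 B=11 C=11 D=0 ZF=0 PC=3
Step 4: PC=3 exec 'MOV D, A'. After: A=0 B=11 C=11 D=0 ZF=0 PC=4
Step 5: PC=4 exec 'ADD B, 4'. After: A=0 B=15 C=11 D=0 ZF=0 PC=5
Step 6: PC=5 exec 'HALT'. After: A=0 B=15 C=11 D=0 ZF=0 PC=5 HALTED
Total instructions executed: 6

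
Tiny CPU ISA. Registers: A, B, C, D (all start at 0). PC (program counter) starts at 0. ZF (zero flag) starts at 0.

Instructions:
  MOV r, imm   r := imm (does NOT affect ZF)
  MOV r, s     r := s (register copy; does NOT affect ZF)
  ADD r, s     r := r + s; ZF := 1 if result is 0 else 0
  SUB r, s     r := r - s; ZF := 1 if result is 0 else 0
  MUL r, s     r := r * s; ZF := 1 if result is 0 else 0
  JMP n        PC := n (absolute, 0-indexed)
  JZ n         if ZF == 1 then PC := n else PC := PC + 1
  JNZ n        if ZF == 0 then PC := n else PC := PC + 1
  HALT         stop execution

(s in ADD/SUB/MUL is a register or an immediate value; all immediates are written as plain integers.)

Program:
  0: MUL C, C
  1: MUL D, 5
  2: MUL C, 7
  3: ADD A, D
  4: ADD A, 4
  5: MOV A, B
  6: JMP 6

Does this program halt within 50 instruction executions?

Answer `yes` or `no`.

Step 1: PC=0 exec 'MUL C, C'. After: A=0 B=0 C=0 D=0 ZF=1 PC=1
Step 2: PC=1 exec 'MUL D, 5'. After: A=0 B=0 C=0 D=0 ZF=1 PC=2
Step 3: PC=2 exec 'MUL C, 7'. After: A=0 B=0 C=0 D=0 ZF=1 PC=3
Step 4: PC=3 exec 'ADD A, D'. After: A=0 B=0 C=0 D=0 ZF=1 PC=4
Step 5: PC=4 exec 'ADD A, 4'. After: A=4 B=0 C=0 D=0 ZF=0 PC=5
Step 6: PC=5 exec 'MOV A, B'. After: A=0 B=0 C=0 D=0 ZF=0 PC=6
Step 7: PC=6 exec 'JMP 6'. After: A=0 B=0 C=0 D=0 ZF=0 PC=6
State after step 7 equals state after step 6: the program is in a cycle of length 1 and will never halt.

Answer: no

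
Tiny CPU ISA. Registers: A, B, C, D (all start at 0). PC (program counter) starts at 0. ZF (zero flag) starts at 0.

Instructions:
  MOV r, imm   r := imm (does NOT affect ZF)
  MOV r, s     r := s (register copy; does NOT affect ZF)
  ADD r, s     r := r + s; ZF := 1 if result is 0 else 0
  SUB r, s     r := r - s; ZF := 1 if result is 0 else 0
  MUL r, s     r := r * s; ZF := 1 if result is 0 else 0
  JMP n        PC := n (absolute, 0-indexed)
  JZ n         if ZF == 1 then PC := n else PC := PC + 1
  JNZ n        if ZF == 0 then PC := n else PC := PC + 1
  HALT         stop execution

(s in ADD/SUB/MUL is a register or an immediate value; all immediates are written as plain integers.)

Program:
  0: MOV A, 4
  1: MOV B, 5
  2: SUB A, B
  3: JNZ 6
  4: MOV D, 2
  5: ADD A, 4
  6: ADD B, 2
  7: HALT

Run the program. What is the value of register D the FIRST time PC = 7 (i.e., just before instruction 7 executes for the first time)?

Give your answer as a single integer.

Step 1: PC=0 exec 'MOV A, 4'. After: A=4 B=0 C=0 D=0 ZF=0 PC=1
Step 2: PC=1 exec 'MOV B, 5'. After: A=4 B=5 C=0 D=0 ZF=0 PC=2
Step 3: PC=2 exec 'SUB A, B'. After: A=-1 B=5 C=0 D=0 ZF=0 PC=3
Step 4: PC=3 exec 'JNZ 6'. After: A=-1 B=5 C=0 D=0 ZF=0 PC=6
Step 5: PC=6 exec 'ADD B, 2'. After: A=-1 B=7 C=0 D=0 ZF=0 PC=7
First time PC=7: D=0

0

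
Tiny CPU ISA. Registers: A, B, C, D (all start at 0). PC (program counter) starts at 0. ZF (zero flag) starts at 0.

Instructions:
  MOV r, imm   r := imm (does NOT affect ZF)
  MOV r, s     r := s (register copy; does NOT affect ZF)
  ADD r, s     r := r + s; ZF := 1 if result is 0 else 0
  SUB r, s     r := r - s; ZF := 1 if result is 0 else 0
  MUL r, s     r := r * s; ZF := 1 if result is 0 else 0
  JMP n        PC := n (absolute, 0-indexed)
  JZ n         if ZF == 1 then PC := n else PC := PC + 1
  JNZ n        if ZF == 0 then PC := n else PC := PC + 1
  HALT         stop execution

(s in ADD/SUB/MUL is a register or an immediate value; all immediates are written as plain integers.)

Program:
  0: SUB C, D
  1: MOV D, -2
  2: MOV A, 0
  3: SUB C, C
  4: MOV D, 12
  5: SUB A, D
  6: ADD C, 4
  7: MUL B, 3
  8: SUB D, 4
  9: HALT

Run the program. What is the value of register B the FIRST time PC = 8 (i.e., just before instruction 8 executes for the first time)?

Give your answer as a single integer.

Step 1: PC=0 exec 'SUB C, D'. After: A=0 B=0 C=0 D=0 ZF=1 PC=1
Step 2: PC=1 exec 'MOV D, -2'. After: A=0 B=0 C=0 D=-2 ZF=1 PC=2
Step 3: PC=2 exec 'MOV A, 0'. After: A=0 B=0 C=0 D=-2 ZF=1 PC=3
Step 4: PC=3 exec 'SUB C, C'. After: A=0 B=0 C=0 D=-2 ZF=1 PC=4
Step 5: PC=4 exec 'MOV D, 12'. After: A=0 B=0 C=0 D=12 ZF=1 PC=5
Step 6: PC=5 exec 'SUB A, D'. After: A=-12 B=0 C=0 D=12 ZF=0 PC=6
Step 7: PC=6 exec 'ADD C, 4'. After: A=-12 B=0 C=4 D=12 ZF=0 PC=7
Step 8: PC=7 exec 'MUL B, 3'. After: A=-12 B=0 C=4 D=12 ZF=1 PC=8
First time PC=8: B=0

0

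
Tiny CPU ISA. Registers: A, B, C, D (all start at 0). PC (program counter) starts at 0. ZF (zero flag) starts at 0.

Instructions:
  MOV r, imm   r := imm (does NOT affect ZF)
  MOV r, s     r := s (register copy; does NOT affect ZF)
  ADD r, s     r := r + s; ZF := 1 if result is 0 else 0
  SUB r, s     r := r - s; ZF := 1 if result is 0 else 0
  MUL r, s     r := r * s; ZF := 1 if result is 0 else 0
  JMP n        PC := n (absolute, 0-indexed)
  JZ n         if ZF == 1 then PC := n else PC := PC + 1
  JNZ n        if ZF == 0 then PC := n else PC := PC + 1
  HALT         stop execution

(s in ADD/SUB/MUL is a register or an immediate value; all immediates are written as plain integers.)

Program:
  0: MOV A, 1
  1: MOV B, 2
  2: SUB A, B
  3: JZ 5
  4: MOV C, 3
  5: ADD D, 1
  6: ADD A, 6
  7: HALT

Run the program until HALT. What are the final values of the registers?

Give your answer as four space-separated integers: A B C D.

Step 1: PC=0 exec 'MOV A, 1'. After: A=1 B=0 C=0 D=0 ZF=0 PC=1
Step 2: PC=1 exec 'MOV B, 2'. After: A=1 B=2 C=0 D=0 ZF=0 PC=2
Step 3: PC=2 exec 'SUB A, B'. After: A=-1 B=2 C=0 D=0 ZF=0 PC=3
Step 4: PC=3 exec 'JZ 5'. After: A=-1 B=2 C=0 D=0 ZF=0 PC=4
Step 5: PC=4 exec 'MOV C, 3'. After: A=-1 B=2 C=3 D=0 ZF=0 PC=5
Step 6: PC=5 exec 'ADD D, 1'. After: A=-1 B=2 C=3 D=1 ZF=0 PC=6
Step 7: PC=6 exec 'ADD A, 6'. After: A=5 B=2 C=3 D=1 ZF=0 PC=7
Step 8: PC=7 exec 'HALT'. After: A=5 B=2 C=3 D=1 ZF=0 PC=7 HALTED

Answer: 5 2 3 1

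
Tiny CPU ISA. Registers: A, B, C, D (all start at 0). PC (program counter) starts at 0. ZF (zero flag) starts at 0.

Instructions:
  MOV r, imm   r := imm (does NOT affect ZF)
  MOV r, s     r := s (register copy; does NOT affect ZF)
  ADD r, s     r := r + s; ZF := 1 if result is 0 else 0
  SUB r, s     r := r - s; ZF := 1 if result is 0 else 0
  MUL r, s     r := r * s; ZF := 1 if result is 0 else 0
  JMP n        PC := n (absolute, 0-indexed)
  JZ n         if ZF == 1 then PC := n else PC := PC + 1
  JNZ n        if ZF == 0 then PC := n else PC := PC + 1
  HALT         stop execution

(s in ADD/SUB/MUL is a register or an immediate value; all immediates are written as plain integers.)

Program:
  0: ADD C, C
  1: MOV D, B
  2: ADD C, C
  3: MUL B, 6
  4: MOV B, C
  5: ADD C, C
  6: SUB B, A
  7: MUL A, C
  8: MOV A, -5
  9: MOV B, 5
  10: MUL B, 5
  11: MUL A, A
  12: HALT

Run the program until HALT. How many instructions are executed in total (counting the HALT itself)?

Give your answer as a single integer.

Answer: 13

Derivation:
Step 1: PC=0 exec 'ADD C, C'. After: A=0 B=0 C=0 D=0 ZF=1 PC=1
Step 2: PC=1 exec 'MOV D, B'. After: A=0 B=0 C=0 D=0 ZF=1 PC=2
Step 3: PC=2 exec 'ADD C, C'. After: A=0 B=0 C=0 D=0 ZF=1 PC=3
Step 4: PC=3 exec 'MUL B, 6'. After: A=0 B=0 C=0 D=0 ZF=1 PC=4
Step 5: PC=4 exec 'MOV B, C'. After: A=0 B=0 C=0 D=0 ZF=1 PC=5
Step 6: PC=5 exec 'ADD C, C'. After: A=0 B=0 C=0 D=0 ZF=1 PC=6
Step 7: PC=6 exec 'SUB B, A'. After: A=0 B=0 C=0 D=0 ZF=1 PC=7
Step 8: PC=7 exec 'MUL A, C'. After: A=0 B=0 C=0 D=0 ZF=1 PC=8
Step 9: PC=8 exec 'MOV A, -5'. After: A=-5 B=0 C=0 D=0 ZF=1 PC=9
Step 10: PC=9 exec 'MOV B, 5'. After: A=-5 B=5 C=0 D=0 ZF=1 PC=10
Step 11: PC=10 exec 'MUL B, 5'. After: A=-5 B=25 C=0 D=0 ZF=0 PC=11
Step 12: PC=11 exec 'MUL A, A'. After: A=25 B=25 C=0 D=0 ZF=0 PC=12
Step 13: PC=12 exec 'HALT'. After: A=25 B=25 C=0 D=0 ZF=0 PC=12 HALTED
Total instructions executed: 13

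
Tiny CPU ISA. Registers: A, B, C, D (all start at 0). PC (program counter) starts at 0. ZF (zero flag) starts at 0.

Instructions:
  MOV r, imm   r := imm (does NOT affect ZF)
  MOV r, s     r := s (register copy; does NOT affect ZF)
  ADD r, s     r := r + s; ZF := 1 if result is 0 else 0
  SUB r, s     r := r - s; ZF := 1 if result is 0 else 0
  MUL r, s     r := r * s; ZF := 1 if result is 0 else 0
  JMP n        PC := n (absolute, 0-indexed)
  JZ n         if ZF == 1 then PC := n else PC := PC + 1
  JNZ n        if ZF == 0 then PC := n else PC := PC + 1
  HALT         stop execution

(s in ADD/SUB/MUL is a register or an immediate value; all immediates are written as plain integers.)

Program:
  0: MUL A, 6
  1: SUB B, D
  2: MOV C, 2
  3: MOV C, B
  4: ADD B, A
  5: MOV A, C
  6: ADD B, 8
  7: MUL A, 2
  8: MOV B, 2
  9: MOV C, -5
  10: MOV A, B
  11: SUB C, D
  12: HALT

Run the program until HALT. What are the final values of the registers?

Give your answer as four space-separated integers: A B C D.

Answer: 2 2 -5 0

Derivation:
Step 1: PC=0 exec 'MUL A, 6'. After: A=0 B=0 C=0 D=0 ZF=1 PC=1
Step 2: PC=1 exec 'SUB B, D'. After: A=0 B=0 C=0 D=0 ZF=1 PC=2
Step 3: PC=2 exec 'MOV C, 2'. After: A=0 B=0 C=2 D=0 ZF=1 PC=3
Step 4: PC=3 exec 'MOV C, B'. After: A=0 B=0 C=0 D=0 ZF=1 PC=4
Step 5: PC=4 exec 'ADD B, A'. After: A=0 B=0 C=0 D=0 ZF=1 PC=5
Step 6: PC=5 exec 'MOV A, C'. After: A=0 B=0 C=0 D=0 ZF=1 PC=6
Step 7: PC=6 exec 'ADD B, 8'. After: A=0 B=8 C=0 D=0 ZF=0 PC=7
Step 8: PC=7 exec 'MUL A, 2'. After: A=0 B=8 C=0 D=0 ZF=1 PC=8
Step 9: PC=8 exec 'MOV B, 2'. After: A=0 B=2 C=0 D=0 ZF=1 PC=9
Step 10: PC=9 exec 'MOV C, -5'. After: A=0 B=2 C=-5 D=0 ZF=1 PC=10
Step 11: PC=10 exec 'MOV A, B'. After: A=2 B=2 C=-5 D=0 ZF=1 PC=11
Step 12: PC=11 exec 'SUB C, D'. After: A=2 B=2 C=-5 D=0 ZF=0 PC=12
Step 13: PC=12 exec 'HALT'. After: A=2 B=2 C=-5 D=0 ZF=0 PC=12 HALTED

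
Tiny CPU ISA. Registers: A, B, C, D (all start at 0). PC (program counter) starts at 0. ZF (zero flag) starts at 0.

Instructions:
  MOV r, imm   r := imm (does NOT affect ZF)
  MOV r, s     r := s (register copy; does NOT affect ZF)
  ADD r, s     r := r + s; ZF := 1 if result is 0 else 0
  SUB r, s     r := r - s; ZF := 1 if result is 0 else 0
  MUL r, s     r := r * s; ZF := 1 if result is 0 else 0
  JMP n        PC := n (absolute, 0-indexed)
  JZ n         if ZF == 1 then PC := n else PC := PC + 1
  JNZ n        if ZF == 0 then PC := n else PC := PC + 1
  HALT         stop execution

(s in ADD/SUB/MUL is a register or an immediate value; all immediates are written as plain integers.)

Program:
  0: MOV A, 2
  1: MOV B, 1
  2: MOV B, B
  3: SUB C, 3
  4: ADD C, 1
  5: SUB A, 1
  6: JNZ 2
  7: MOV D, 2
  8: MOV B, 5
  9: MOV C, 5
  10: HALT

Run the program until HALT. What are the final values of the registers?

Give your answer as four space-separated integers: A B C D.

Answer: 0 5 5 2

Derivation:
Step 1: PC=0 exec 'MOV A, 2'. After: A=2 B=0 C=0 D=0 ZF=0 PC=1
Step 2: PC=1 exec 'MOV B, 1'. After: A=2 B=1 C=0 D=0 ZF=0 PC=2
Step 3: PC=2 exec 'MOV B, B'. After: A=2 B=1 C=0 D=0 ZF=0 PC=3
Step 4: PC=3 exec 'SUB C, 3'. After: A=2 B=1 C=-3 D=0 ZF=0 PC=4
Step 5: PC=4 exec 'ADD C, 1'. After: A=2 B=1 C=-2 D=0 ZF=0 PC=5
Step 6: PC=5 exec 'SUB A, 1'. After: A=1 B=1 C=-2 D=0 ZF=0 PC=6
Step 7: PC=6 exec 'JNZ 2'. After: A=1 B=1 C=-2 D=0 ZF=0 PC=2
Step 8: PC=2 exec 'MOV B, B'. After: A=1 B=1 C=-2 D=0 ZF=0 PC=3
Step 9: PC=3 exec 'SUB C, 3'. After: A=1 B=1 C=-5 D=0 ZF=0 PC=4
Step 10: PC=4 exec 'ADD C, 1'. After: A=1 B=1 C=-4 D=0 ZF=0 PC=5
Step 11: PC=5 exec 'SUB A, 1'. After: A=0 B=1 C=-4 D=0 ZF=1 PC=6
Step 12: PC=6 exec 'JNZ 2'. After: A=0 B=1 C=-4 D=0 ZF=1 PC=7
Step 13: PC=7 exec 'MOV D, 2'. After: A=0 B=1 C=-4 D=2 ZF=1 PC=8
Step 14: PC=8 exec 'MOV B, 5'. After: A=0 B=5 C=-4 D=2 ZF=1 PC=9
Step 15: PC=9 exec 'MOV C, 5'. After: A=0 B=5 C=5 D=2 ZF=1 PC=10
Step 16: PC=10 exec 'HALT'. After: A=0 B=5 C=5 D=2 ZF=1 PC=10 HALTED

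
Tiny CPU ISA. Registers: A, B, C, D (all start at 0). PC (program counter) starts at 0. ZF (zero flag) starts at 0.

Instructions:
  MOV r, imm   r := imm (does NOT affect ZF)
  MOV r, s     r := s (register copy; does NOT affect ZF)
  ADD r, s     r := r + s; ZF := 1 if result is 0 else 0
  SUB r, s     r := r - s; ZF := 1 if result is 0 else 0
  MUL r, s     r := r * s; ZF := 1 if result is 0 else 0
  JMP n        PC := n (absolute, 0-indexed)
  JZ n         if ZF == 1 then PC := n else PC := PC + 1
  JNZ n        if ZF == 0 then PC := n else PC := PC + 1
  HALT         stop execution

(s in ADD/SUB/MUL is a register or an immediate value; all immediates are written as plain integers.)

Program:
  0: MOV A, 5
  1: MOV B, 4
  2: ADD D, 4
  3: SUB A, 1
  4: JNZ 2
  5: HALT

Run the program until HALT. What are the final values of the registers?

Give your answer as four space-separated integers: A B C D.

Answer: 0 4 0 20

Derivation:
Step 1: PC=0 exec 'MOV A, 5'. After: A=5 B=0 C=0 D=0 ZF=0 PC=1
Step 2: PC=1 exec 'MOV B, 4'. After: A=5 B=4 C=0 D=0 ZF=0 PC=2
Step 3: PC=2 exec 'ADD D, 4'. After: A=5 B=4 C=0 D=4 ZF=0 PC=3
Step 4: PC=3 exec 'SUB A, 1'. After: A=4 B=4 C=0 D=4 ZF=0 PC=4
Step 5: PC=4 exec 'JNZ 2'. After: A=4 B=4 C=0 D=4 ZF=0 PC=2
Step 6: PC=2 exec 'ADD D, 4'. After: A=4 B=4 C=0 D=8 ZF=0 PC=3
Step 7: PC=3 exec 'SUB A, 1'. After: A=3 B=4 C=0 D=8 ZF=0 PC=4
Step 8: PC=4 exec 'JNZ 2'. After: A=3 B=4 C=0 D=8 ZF=0 PC=2
Step 9: PC=2 exec 'ADD D, 4'. After: A=3 B=4 C=0 D=12 ZF=0 PC=3
Step 10: PC=3 exec 'SUB A, 1'. After: A=2 B=4 C=0 D=12 ZF=0 PC=4
Step 11: PC=4 exec 'JNZ 2'. After: A=2 B=4 C=0 D=12 ZF=0 PC=2
Step 12: PC=2 exec 'ADD D, 4'. After: A=2 B=4 C=0 D=16 ZF=0 PC=3
Step 13: PC=3 exec 'SUB A, 1'. After: A=1 B=4 C=0 D=16 ZF=0 PC=4
Step 14: PC=4 exec 'JNZ 2'. After: A=1 B=4 C=0 D=16 ZF=0 PC=2
Step 15: PC=2 exec 'ADD D, 4'. After: A=1 B=4 C=0 D=20 ZF=0 PC=3
Step 16: PC=3 exec 'SUB A, 1'. After: A=0 B=4 C=0 D=20 ZF=1 PC=4
Step 17: PC=4 exec 'JNZ 2'. After: A=0 B=4 C=0 D=20 ZF=1 PC=5
Step 18: PC=5 exec 'HALT'. After: A=0 B=4 C=0 D=20 ZF=1 PC=5 HALTED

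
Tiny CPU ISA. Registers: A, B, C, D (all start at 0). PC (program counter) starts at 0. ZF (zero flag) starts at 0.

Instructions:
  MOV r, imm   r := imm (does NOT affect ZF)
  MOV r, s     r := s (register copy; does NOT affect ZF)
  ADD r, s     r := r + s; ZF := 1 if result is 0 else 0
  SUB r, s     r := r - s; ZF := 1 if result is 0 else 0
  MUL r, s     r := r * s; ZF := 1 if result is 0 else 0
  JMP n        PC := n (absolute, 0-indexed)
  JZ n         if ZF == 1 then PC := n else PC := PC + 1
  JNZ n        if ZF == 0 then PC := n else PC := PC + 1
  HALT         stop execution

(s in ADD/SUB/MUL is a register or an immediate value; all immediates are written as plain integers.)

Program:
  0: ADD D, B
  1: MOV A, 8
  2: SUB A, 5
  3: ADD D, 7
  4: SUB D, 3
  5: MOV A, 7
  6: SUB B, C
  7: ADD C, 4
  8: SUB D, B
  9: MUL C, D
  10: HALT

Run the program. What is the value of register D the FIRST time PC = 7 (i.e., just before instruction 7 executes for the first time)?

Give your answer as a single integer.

Step 1: PC=0 exec 'ADD D, B'. After: A=0 B=0 C=0 D=0 ZF=1 PC=1
Step 2: PC=1 exec 'MOV A, 8'. After: A=8 B=0 C=0 D=0 ZF=1 PC=2
Step 3: PC=2 exec 'SUB A, 5'. After: A=3 B=0 C=0 D=0 ZF=0 PC=3
Step 4: PC=3 exec 'ADD D, 7'. After: A=3 B=0 C=0 D=7 ZF=0 PC=4
Step 5: PC=4 exec 'SUB D, 3'. After: A=3 B=0 C=0 D=4 ZF=0 PC=5
Step 6: PC=5 exec 'MOV A, 7'. After: A=7 B=0 C=0 D=4 ZF=0 PC=6
Step 7: PC=6 exec 'SUB B, C'. After: A=7 B=0 C=0 D=4 ZF=1 PC=7
First time PC=7: D=4

4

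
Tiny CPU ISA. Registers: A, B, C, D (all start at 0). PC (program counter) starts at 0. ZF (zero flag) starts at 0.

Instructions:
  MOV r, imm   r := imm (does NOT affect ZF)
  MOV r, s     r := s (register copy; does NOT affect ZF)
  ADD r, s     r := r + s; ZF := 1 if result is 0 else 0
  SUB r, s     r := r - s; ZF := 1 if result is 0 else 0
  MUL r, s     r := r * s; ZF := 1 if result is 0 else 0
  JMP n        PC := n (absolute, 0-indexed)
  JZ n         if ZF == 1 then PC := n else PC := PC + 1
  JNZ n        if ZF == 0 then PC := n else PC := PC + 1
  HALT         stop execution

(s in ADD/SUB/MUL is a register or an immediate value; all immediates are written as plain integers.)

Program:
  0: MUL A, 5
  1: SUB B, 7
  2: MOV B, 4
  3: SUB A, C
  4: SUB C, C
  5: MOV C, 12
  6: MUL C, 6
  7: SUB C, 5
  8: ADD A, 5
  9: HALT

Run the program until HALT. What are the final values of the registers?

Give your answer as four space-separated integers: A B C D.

Step 1: PC=0 exec 'MUL A, 5'. After: A=0 B=0 C=0 D=0 ZF=1 PC=1
Step 2: PC=1 exec 'SUB B, 7'. After: A=0 B=-7 C=0 D=0 ZF=0 PC=2
Step 3: PC=2 exec 'MOV B, 4'. After: A=0 B=4 C=0 D=0 ZF=0 PC=3
Step 4: PC=3 exec 'SUB A, C'. After: A=0 B=4 C=0 D=0 ZF=1 PC=4
Step 5: PC=4 exec 'SUB C, C'. After: A=0 B=4 C=0 D=0 ZF=1 PC=5
Step 6: PC=5 exec 'MOV C, 12'. After: A=0 B=4 C=12 D=0 ZF=1 PC=6
Step 7: PC=6 exec 'MUL C, 6'. After: A=0 B=4 C=72 D=0 ZF=0 PC=7
Step 8: PC=7 exec 'SUB C, 5'. After: A=0 B=4 C=67 D=0 ZF=0 PC=8
Step 9: PC=8 exec 'ADD A, 5'. After: A=5 B=4 C=67 D=0 ZF=0 PC=9
Step 10: PC=9 exec 'HALT'. After: A=5 B=4 C=67 D=0 ZF=0 PC=9 HALTED

Answer: 5 4 67 0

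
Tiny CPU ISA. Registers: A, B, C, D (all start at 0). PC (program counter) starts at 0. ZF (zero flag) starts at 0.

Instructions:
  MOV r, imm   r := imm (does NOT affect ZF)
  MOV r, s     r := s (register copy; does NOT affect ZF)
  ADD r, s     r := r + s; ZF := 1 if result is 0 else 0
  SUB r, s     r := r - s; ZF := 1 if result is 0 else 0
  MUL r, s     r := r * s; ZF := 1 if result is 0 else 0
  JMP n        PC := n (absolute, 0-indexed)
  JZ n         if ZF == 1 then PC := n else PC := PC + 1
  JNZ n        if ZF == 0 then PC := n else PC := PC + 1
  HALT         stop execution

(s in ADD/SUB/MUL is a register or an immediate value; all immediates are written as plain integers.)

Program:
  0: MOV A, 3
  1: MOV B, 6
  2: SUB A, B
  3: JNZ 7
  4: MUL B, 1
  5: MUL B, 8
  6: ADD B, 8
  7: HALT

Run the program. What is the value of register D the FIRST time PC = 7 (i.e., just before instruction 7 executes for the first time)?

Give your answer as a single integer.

Step 1: PC=0 exec 'MOV A, 3'. After: A=3 B=0 C=0 D=0 ZF=0 PC=1
Step 2: PC=1 exec 'MOV B, 6'. After: A=3 B=6 C=0 D=0 ZF=0 PC=2
Step 3: PC=2 exec 'SUB A, B'. After: A=-3 B=6 C=0 D=0 ZF=0 PC=3
Step 4: PC=3 exec 'JNZ 7'. After: A=-3 B=6 C=0 D=0 ZF=0 PC=7
First time PC=7: D=0

0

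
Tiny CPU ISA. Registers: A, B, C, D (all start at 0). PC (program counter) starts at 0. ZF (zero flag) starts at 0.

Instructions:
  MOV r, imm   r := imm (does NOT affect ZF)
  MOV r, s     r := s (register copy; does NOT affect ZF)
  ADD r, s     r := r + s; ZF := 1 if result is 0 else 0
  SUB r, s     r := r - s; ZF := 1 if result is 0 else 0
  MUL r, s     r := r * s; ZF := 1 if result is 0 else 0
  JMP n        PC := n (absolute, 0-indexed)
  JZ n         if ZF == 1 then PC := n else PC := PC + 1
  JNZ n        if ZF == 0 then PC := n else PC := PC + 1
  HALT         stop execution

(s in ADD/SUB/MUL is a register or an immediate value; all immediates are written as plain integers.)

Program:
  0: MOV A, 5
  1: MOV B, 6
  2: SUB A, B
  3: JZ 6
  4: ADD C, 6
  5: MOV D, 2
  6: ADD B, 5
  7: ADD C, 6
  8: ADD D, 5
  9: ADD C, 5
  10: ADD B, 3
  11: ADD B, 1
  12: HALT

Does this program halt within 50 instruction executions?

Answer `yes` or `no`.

Step 1: PC=0 exec 'MOV A, 5'. After: A=5 B=0 C=0 D=0 ZF=0 PC=1
Step 2: PC=1 exec 'MOV B, 6'. After: A=5 B=6 C=0 D=0 ZF=0 PC=2
Step 3: PC=2 exec 'SUB A, B'. After: A=-1 B=6 C=0 D=0 ZF=0 PC=3
Step 4: PC=3 exec 'JZ 6'. After: A=-1 B=6 C=0 D=0 ZF=0 PC=4
Step 5: PC=4 exec 'ADD C, 6'. After: A=-1 B=6 C=6 D=0 ZF=0 PC=5
Step 6: PC=5 exec 'MOV D, 2'. After: A=-1 B=6 C=6 D=2 ZF=0 PC=6
Step 7: PC=6 exec 'ADD B, 5'. After: A=-1 B=11 C=6 D=2 ZF=0 PC=7
Step 8: PC=7 exec 'ADD C, 6'. After: A=-1 B=11 C=12 D=2 ZF=0 PC=8
Step 9: PC=8 exec 'ADD D, 5'. After: A=-1 B=11 C=12 D=7 ZF=0 PC=9
Step 10: PC=9 exec 'ADD C, 5'. After: A=-1 B=11 C=17 D=7 ZF=0 PC=10
Step 11: PC=10 exec 'ADD B, 3'. After: A=-1 B=14 C=17 D=7 ZF=0 PC=11
Step 12: PC=11 exec 'ADD B, 1'. After: A=-1 B=15 C=17 D=7 ZF=0 PC=12
Step 13: PC=12 exec 'HALT'. After: A=-1 B=15 C=17 D=7 ZF=0 PC=12 HALTED

Answer: yes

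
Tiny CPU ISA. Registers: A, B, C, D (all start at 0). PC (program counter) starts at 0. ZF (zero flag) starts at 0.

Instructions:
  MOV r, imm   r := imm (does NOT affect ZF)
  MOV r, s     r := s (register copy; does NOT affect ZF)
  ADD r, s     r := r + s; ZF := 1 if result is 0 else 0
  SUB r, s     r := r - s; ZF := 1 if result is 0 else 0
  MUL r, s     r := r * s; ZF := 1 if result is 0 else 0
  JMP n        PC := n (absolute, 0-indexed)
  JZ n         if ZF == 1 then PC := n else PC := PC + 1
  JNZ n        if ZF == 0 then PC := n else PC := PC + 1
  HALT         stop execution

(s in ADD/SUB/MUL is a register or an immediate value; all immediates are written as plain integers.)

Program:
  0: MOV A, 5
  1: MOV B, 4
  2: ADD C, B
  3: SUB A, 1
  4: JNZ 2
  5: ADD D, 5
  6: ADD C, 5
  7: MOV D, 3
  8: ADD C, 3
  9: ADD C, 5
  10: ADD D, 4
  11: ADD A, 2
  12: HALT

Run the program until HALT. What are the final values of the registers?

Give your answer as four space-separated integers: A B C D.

Step 1: PC=0 exec 'MOV A, 5'. After: A=5 B=0 C=0 D=0 ZF=0 PC=1
Step 2: PC=1 exec 'MOV B, 4'. After: A=5 B=4 C=0 D=0 ZF=0 PC=2
Step 3: PC=2 exec 'ADD C, B'. After: A=5 B=4 C=4 D=0 ZF=0 PC=3
Step 4: PC=3 exec 'SUB A, 1'. After: A=4 B=4 C=4 D=0 ZF=0 PC=4
Step 5: PC=4 exec 'JNZ 2'. After: A=4 B=4 C=4 D=0 ZF=0 PC=2
Step 6: PC=2 exec 'ADD C, B'. After: A=4 B=4 C=8 D=0 ZF=0 PC=3
Step 7: PC=3 exec 'SUB A, 1'. After: A=3 B=4 C=8 D=0 ZF=0 PC=4
Step 8: PC=4 exec 'JNZ 2'. After: A=3 B=4 C=8 D=0 ZF=0 PC=2
Step 9: PC=2 exec 'ADD C, B'. After: A=3 B=4 C=12 D=0 ZF=0 PC=3
Step 10: PC=3 exec 'SUB A, 1'. After: A=2 B=4 C=12 D=0 ZF=0 PC=4
Step 11: PC=4 exec 'JNZ 2'. After: A=2 B=4 C=12 D=0 ZF=0 PC=2
Step 12: PC=2 exec 'ADD C, B'. After: A=2 B=4 C=16 D=0 ZF=0 PC=3
Step 13: PC=3 exec 'SUB A, 1'. After: A=1 B=4 C=16 D=0 ZF=0 PC=4
Step 14: PC=4 exec 'JNZ 2'. After: A=1 B=4 C=16 D=0 ZF=0 PC=2
Step 15: PC=2 exec 'ADD C, B'. After: A=1 B=4 C=20 D=0 ZF=0 PC=3
Step 16: PC=3 exec 'SUB A, 1'. After: A=0 B=4 C=20 D=0 ZF=1 PC=4
Step 17: PC=4 exec 'JNZ 2'. After: A=0 B=4 C=20 D=0 ZF=1 PC=5
Step 18: PC=5 exec 'ADD D, 5'. After: A=0 B=4 C=20 D=5 ZF=0 PC=6
Step 19: PC=6 exec 'ADD C, 5'. After: A=0 B=4 C=25 D=5 ZF=0 PC=7
Step 20: PC=7 exec 'MOV D, 3'. After: A=0 B=4 C=25 D=3 ZF=0 PC=8
Step 21: PC=8 exec 'ADD C, 3'. After: A=0 B=4 C=28 D=3 ZF=0 PC=9
Step 22: PC=9 exec 'ADD C, 5'. After: A=0 B=4 C=33 D=3 ZF=0 PC=10
Step 23: PC=10 exec 'ADD D, 4'. After: A=0 B=4 C=33 D=7 ZF=0 PC=11
Step 24: PC=11 exec 'ADD A, 2'. After: A=2 B=4 C=33 D=7 ZF=0 PC=12
Step 25: PC=12 exec 'HALT'. After: A=2 B=4 C=33 D=7 ZF=0 PC=12 HALTED

Answer: 2 4 33 7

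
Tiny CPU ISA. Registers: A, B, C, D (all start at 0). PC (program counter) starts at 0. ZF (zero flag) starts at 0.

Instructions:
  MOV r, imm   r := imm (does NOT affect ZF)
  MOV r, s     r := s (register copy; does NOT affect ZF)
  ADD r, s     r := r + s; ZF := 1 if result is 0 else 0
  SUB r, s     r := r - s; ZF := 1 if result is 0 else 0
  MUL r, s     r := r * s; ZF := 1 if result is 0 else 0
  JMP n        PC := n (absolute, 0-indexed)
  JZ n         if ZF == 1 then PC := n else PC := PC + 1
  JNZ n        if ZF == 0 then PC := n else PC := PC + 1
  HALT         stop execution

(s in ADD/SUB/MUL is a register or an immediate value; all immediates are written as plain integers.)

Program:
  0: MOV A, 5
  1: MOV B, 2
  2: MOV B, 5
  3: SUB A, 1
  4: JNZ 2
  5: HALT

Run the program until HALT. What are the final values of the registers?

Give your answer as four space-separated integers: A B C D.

Step 1: PC=0 exec 'MOV A, 5'. After: A=5 B=0 C=0 D=0 ZF=0 PC=1
Step 2: PC=1 exec 'MOV B, 2'. After: A=5 B=2 C=0 D=0 ZF=0 PC=2
Step 3: PC=2 exec 'MOV B, 5'. After: A=5 B=5 C=0 D=0 ZF=0 PC=3
Step 4: PC=3 exec 'SUB A, 1'. After: A=4 B=5 C=0 D=0 ZF=0 PC=4
Step 5: PC=4 exec 'JNZ 2'. After: A=4 B=5 C=0 D=0 ZF=0 PC=2
Step 6: PC=2 exec 'MOV B, 5'. After: A=4 B=5 C=0 D=0 ZF=0 PC=3
Step 7: PC=3 exec 'SUB A, 1'. After: A=3 B=5 C=0 D=0 ZF=0 PC=4
Step 8: PC=4 exec 'JNZ 2'. After: A=3 B=5 C=0 D=0 ZF=0 PC=2
Step 9: PC=2 exec 'MOV B, 5'. After: A=3 B=5 C=0 D=0 ZF=0 PC=3
Step 10: PC=3 exec 'SUB A, 1'. After: A=2 B=5 C=0 D=0 ZF=0 PC=4
Step 11: PC=4 exec 'JNZ 2'. After: A=2 B=5 C=0 D=0 ZF=0 PC=2
Step 12: PC=2 exec 'MOV B, 5'. After: A=2 B=5 C=0 D=0 ZF=0 PC=3
Step 13: PC=3 exec 'SUB A, 1'. After: A=1 B=5 C=0 D=0 ZF=0 PC=4
Step 14: PC=4 exec 'JNZ 2'. After: A=1 B=5 C=0 D=0 ZF=0 PC=2
Step 15: PC=2 exec 'MOV B, 5'. After: A=1 B=5 C=0 D=0 ZF=0 PC=3
Step 16: PC=3 exec 'SUB A, 1'. After: A=0 B=5 C=0 D=0 ZF=1 PC=4
Step 17: PC=4 exec 'JNZ 2'. After: A=0 B=5 C=0 D=0 ZF=1 PC=5
Step 18: PC=5 exec 'HALT'. After: A=0 B=5 C=0 D=0 ZF=1 PC=5 HALTED

Answer: 0 5 0 0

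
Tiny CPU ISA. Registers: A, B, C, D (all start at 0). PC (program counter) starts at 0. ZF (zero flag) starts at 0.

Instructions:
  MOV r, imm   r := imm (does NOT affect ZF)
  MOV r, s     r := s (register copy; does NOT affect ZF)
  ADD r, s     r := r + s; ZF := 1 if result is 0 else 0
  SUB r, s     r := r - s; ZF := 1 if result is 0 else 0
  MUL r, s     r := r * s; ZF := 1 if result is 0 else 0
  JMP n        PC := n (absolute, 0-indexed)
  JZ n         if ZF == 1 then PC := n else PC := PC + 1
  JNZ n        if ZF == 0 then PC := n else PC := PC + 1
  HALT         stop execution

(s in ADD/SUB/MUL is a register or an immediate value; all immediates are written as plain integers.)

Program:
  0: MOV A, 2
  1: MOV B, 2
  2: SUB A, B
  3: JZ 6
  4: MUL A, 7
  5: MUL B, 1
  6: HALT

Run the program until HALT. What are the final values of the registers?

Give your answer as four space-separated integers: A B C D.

Step 1: PC=0 exec 'MOV A, 2'. After: A=2 B=0 C=0 D=0 ZF=0 PC=1
Step 2: PC=1 exec 'MOV B, 2'. After: A=2 B=2 C=0 D=0 ZF=0 PC=2
Step 3: PC=2 exec 'SUB A, B'. After: A=0 B=2 C=0 D=0 ZF=1 PC=3
Step 4: PC=3 exec 'JZ 6'. After: A=0 B=2 C=0 D=0 ZF=1 PC=6
Step 5: PC=6 exec 'HALT'. After: A=0 B=2 C=0 D=0 ZF=1 PC=6 HALTED

Answer: 0 2 0 0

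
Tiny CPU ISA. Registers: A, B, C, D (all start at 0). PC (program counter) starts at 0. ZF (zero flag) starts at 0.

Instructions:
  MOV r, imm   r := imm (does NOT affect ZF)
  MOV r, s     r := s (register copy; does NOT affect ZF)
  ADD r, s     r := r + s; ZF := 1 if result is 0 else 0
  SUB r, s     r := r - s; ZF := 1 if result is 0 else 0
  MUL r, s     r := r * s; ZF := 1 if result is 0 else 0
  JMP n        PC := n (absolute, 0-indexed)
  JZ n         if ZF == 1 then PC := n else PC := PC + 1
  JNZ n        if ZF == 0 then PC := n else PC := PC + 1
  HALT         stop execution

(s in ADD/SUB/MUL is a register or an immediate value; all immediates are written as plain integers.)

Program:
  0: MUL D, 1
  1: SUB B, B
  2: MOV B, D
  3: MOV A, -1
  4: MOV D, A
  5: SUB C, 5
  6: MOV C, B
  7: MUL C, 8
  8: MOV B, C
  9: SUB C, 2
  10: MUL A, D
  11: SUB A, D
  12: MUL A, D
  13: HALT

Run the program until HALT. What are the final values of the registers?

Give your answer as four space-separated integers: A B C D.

Step 1: PC=0 exec 'MUL D, 1'. After: A=0 B=0 C=0 D=0 ZF=1 PC=1
Step 2: PC=1 exec 'SUB B, B'. After: A=0 B=0 C=0 D=0 ZF=1 PC=2
Step 3: PC=2 exec 'MOV B, D'. After: A=0 B=0 C=0 D=0 ZF=1 PC=3
Step 4: PC=3 exec 'MOV A, -1'. After: A=-1 B=0 C=0 D=0 ZF=1 PC=4
Step 5: PC=4 exec 'MOV D, A'. After: A=-1 B=0 C=0 D=-1 ZF=1 PC=5
Step 6: PC=5 exec 'SUB C, 5'. After: A=-1 B=0 C=-5 D=-1 ZF=0 PC=6
Step 7: PC=6 exec 'MOV C, B'. After: A=-1 B=0 C=0 D=-1 ZF=0 PC=7
Step 8: PC=7 exec 'MUL C, 8'. After: A=-1 B=0 C=0 D=-1 ZF=1 PC=8
Step 9: PC=8 exec 'MOV B, C'. After: A=-1 B=0 C=0 D=-1 ZF=1 PC=9
Step 10: PC=9 exec 'SUB C, 2'. After: A=-1 B=0 C=-2 D=-1 ZF=0 PC=10
Step 11: PC=10 exec 'MUL A, D'. After: A=1 B=0 C=-2 D=-1 ZF=0 PC=11
Step 12: PC=11 exec 'SUB A, D'. After: A=2 B=0 C=-2 D=-1 ZF=0 PC=12
Step 13: PC=12 exec 'MUL A, D'. After: A=-2 B=0 C=-2 D=-1 ZF=0 PC=13
Step 14: PC=13 exec 'HALT'. After: A=-2 B=0 C=-2 D=-1 ZF=0 PC=13 HALTED

Answer: -2 0 -2 -1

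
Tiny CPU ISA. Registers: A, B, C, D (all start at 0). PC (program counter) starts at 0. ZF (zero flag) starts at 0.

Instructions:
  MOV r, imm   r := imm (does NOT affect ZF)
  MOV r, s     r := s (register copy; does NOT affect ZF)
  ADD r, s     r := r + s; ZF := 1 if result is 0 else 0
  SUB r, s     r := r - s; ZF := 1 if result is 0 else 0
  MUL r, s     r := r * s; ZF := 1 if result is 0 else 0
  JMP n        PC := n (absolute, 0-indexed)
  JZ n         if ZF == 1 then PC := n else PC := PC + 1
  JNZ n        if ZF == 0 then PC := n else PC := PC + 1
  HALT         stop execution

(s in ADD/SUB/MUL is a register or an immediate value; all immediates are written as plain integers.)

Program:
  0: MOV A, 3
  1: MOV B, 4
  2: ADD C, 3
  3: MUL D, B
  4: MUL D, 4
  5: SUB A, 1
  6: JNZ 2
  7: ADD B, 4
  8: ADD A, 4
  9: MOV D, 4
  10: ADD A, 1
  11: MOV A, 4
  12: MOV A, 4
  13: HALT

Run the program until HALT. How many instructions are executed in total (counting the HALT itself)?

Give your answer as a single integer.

Step 1: PC=0 exec 'MOV A, 3'. After: A=3 B=0 C=0 D=0 ZF=0 PC=1
Step 2: PC=1 exec 'MOV B, 4'. After: A=3 B=4 C=0 D=0 ZF=0 PC=2
Step 3: PC=2 exec 'ADD C, 3'. After: A=3 B=4 C=3 D=0 ZF=0 PC=3
Step 4: PC=3 exec 'MUL D, B'. After: A=3 B=4 C=3 D=0 ZF=1 PC=4
Step 5: PC=4 exec 'MUL D, 4'. After: A=3 B=4 C=3 D=0 ZF=1 PC=5
Step 6: PC=5 exec 'SUB A, 1'. After: A=2 B=4 C=3 D=0 ZF=0 PC=6
Step 7: PC=6 exec 'JNZ 2'. After: A=2 B=4 C=3 D=0 ZF=0 PC=2
Step 8: PC=2 exec 'ADD C, 3'. After: A=2 B=4 C=6 D=0 ZF=0 PC=3
Step 9: PC=3 exec 'MUL D, B'. After: A=2 B=4 C=6 D=0 ZF=1 PC=4
Step 10: PC=4 exec 'MUL D, 4'. After: A=2 B=4 C=6 D=0 ZF=1 PC=5
Step 11: PC=5 exec 'SUB A, 1'. After: A=1 B=4 C=6 D=0 ZF=0 PC=6
Step 12: PC=6 exec 'JNZ 2'. After: A=1 B=4 C=6 D=0 ZF=0 PC=2
Step 13: PC=2 exec 'ADD C, 3'. After: A=1 B=4 C=9 D=0 ZF=0 PC=3
Step 14: PC=3 exec 'MUL D, B'. After: A=1 B=4 C=9 D=0 ZF=1 PC=4
Step 15: PC=4 exec 'MUL D, 4'. After: A=1 B=4 C=9 D=0 ZF=1 PC=5
Step 16: PC=5 exec 'SUB A, 1'. After: A=0 B=4 C=9 D=0 ZF=1 PC=6
Step 17: PC=6 exec 'JNZ 2'. After: A=0 B=4 C=9 D=0 ZF=1 PC=7
Step 18: PC=7 exec 'ADD B, 4'. After: A=0 B=8 C=9 D=0 ZF=0 PC=8
Step 19: PC=8 exec 'ADD A, 4'. After: A=4 B=8 C=9 D=0 ZF=0 PC=9
Step 20: PC=9 exec 'MOV D, 4'. After: A=4 B=8 C=9 D=4 ZF=0 PC=10
Step 21: PC=10 exec 'ADD A, 1'. After: A=5 B=8 C=9 D=4 ZF=0 PC=11
Step 22: PC=11 exec 'MOV A, 4'. After: A=4 B=8 C=9 D=4 ZF=0 PC=12
Step 23: PC=12 exec 'MOV A, 4'. After: A=4 B=8 C=9 D=4 ZF=0 PC=13
Step 24: PC=13 exec 'HALT'. After: A=4 B=8 C=9 D=4 ZF=0 PC=13 HALTED
Total instructions executed: 24

Answer: 24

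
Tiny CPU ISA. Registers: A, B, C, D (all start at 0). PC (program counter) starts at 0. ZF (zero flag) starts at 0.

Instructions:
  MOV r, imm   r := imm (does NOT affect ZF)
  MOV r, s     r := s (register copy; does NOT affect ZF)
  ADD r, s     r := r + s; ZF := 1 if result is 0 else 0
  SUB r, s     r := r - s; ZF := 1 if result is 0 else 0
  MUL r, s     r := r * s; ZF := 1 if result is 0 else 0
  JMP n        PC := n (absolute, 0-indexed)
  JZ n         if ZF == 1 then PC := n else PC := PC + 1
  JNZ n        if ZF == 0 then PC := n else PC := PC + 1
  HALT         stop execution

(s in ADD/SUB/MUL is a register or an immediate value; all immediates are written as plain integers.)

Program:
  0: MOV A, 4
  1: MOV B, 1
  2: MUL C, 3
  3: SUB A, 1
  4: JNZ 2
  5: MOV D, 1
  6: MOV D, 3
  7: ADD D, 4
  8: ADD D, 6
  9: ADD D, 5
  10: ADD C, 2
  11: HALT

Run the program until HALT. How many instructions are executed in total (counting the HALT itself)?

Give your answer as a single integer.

Answer: 21

Derivation:
Step 1: PC=0 exec 'MOV A, 4'. After: A=4 B=0 C=0 D=0 ZF=0 PC=1
Step 2: PC=1 exec 'MOV B, 1'. After: A=4 B=1 C=0 D=0 ZF=0 PC=2
Step 3: PC=2 exec 'MUL C, 3'. After: A=4 B=1 C=0 D=0 ZF=1 PC=3
Step 4: PC=3 exec 'SUB A, 1'. After: A=3 B=1 C=0 D=0 ZF=0 PC=4
Step 5: PC=4 exec 'JNZ 2'. After: A=3 B=1 C=0 D=0 ZF=0 PC=2
Step 6: PC=2 exec 'MUL C, 3'. After: A=3 B=1 C=0 D=0 ZF=1 PC=3
Step 7: PC=3 exec 'SUB A, 1'. After: A=2 B=1 C=0 D=0 ZF=0 PC=4
Step 8: PC=4 exec 'JNZ 2'. After: A=2 B=1 C=0 D=0 ZF=0 PC=2
Step 9: PC=2 exec 'MUL C, 3'. After: A=2 B=1 C=0 D=0 ZF=1 PC=3
Step 10: PC=3 exec 'SUB A, 1'. After: A=1 B=1 C=0 D=0 ZF=0 PC=4
Step 11: PC=4 exec 'JNZ 2'. After: A=1 B=1 C=0 D=0 ZF=0 PC=2
Step 12: PC=2 exec 'MUL C, 3'. After: A=1 B=1 C=0 D=0 ZF=1 PC=3
Step 13: PC=3 exec 'SUB A, 1'. After: A=0 B=1 C=0 D=0 ZF=1 PC=4
Step 14: PC=4 exec 'JNZ 2'. After: A=0 B=1 C=0 D=0 ZF=1 PC=5
Step 15: PC=5 exec 'MOV D, 1'. After: A=0 B=1 C=0 D=1 ZF=1 PC=6
Step 16: PC=6 exec 'MOV D, 3'. After: A=0 B=1 C=0 D=3 ZF=1 PC=7
Step 17: PC=7 exec 'ADD D, 4'. After: A=0 B=1 C=0 D=7 ZF=0 PC=8
Step 18: PC=8 exec 'ADD D, 6'. After: A=0 B=1 C=0 D=13 ZF=0 PC=9
Step 19: PC=9 exec 'ADD D, 5'. After: A=0 B=1 C=0 D=18 ZF=0 PC=10
Step 20: PC=10 exec 'ADD C, 2'. After: A=0 B=1 C=2 D=18 ZF=0 PC=11
Step 21: PC=11 exec 'HALT'. After: A=0 B=1 C=2 D=18 ZF=0 PC=11 HALTED
Total instructions executed: 21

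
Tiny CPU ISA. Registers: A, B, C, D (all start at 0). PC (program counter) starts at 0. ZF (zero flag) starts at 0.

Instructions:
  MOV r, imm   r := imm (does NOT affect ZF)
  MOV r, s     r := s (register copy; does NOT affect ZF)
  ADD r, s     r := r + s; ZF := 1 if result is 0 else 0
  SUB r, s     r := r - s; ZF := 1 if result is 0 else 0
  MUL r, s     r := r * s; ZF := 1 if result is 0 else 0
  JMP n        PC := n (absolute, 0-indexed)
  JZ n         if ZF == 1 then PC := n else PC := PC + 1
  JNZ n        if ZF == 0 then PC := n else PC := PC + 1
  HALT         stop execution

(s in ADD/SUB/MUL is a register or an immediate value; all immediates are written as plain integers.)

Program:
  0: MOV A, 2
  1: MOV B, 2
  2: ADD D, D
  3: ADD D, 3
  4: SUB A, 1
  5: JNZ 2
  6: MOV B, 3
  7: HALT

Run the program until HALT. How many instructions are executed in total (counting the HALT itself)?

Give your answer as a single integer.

Step 1: PC=0 exec 'MOV A, 2'. After: A=2 B=0 C=0 D=0 ZF=0 PC=1
Step 2: PC=1 exec 'MOV B, 2'. After: A=2 B=2 C=0 D=0 ZF=0 PC=2
Step 3: PC=2 exec 'ADD D, D'. After: A=2 B=2 C=0 D=0 ZF=1 PC=3
Step 4: PC=3 exec 'ADD D, 3'. After: A=2 B=2 C=0 D=3 ZF=0 PC=4
Step 5: PC=4 exec 'SUB A, 1'. After: A=1 B=2 C=0 D=3 ZF=0 PC=5
Step 6: PC=5 exec 'JNZ 2'. After: A=1 B=2 C=0 D=3 ZF=0 PC=2
Step 7: PC=2 exec 'ADD D, D'. After: A=1 B=2 C=0 D=6 ZF=0 PC=3
Step 8: PC=3 exec 'ADD D, 3'. After: A=1 B=2 C=0 D=9 ZF=0 PC=4
Step 9: PC=4 exec 'SUB A, 1'. After: A=0 B=2 C=0 D=9 ZF=1 PC=5
Step 10: PC=5 exec 'JNZ 2'. After: A=0 B=2 C=0 D=9 ZF=1 PC=6
Step 11: PC=6 exec 'MOV B, 3'. After: A=0 B=3 C=0 D=9 ZF=1 PC=7
Step 12: PC=7 exec 'HALT'. After: A=0 B=3 C=0 D=9 ZF=1 PC=7 HALTED
Total instructions executed: 12

Answer: 12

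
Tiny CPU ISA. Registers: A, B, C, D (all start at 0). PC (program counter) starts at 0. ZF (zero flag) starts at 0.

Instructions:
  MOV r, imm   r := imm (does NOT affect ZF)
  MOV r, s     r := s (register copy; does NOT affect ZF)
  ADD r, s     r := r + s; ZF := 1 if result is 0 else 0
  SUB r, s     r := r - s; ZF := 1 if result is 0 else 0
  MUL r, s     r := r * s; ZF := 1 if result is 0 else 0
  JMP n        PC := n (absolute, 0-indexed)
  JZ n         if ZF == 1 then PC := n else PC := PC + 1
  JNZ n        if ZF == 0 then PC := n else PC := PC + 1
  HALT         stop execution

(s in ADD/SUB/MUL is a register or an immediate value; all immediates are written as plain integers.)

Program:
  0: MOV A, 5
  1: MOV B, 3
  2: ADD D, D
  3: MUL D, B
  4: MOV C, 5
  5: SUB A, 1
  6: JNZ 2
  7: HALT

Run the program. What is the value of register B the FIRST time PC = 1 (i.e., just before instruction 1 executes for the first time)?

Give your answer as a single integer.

Step 1: PC=0 exec 'MOV A, 5'. After: A=5 B=0 C=0 D=0 ZF=0 PC=1
First time PC=1: B=0

0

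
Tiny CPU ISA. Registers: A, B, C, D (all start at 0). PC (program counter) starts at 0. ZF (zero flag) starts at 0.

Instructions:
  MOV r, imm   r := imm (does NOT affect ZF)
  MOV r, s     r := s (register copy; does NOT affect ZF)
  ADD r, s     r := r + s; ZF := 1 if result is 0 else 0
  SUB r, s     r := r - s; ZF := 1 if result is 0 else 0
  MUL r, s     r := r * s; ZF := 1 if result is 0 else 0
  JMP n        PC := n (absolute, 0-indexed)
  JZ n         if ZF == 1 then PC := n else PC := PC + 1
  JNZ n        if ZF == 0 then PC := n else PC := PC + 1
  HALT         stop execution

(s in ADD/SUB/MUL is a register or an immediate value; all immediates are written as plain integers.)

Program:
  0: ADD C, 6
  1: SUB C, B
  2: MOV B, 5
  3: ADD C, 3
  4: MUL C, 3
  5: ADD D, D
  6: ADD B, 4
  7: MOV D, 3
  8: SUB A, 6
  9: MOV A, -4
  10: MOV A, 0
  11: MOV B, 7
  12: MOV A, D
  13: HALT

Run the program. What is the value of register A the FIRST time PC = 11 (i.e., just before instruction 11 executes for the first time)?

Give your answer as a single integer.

Step 1: PC=0 exec 'ADD C, 6'. After: A=0 B=0 C=6 D=0 ZF=0 PC=1
Step 2: PC=1 exec 'SUB C, B'. After: A=0 B=0 C=6 D=0 ZF=0 PC=2
Step 3: PC=2 exec 'MOV B, 5'. After: A=0 B=5 C=6 D=0 ZF=0 PC=3
Step 4: PC=3 exec 'ADD C, 3'. After: A=0 B=5 C=9 D=0 ZF=0 PC=4
Step 5: PC=4 exec 'MUL C, 3'. After: A=0 B=5 C=27 D=0 ZF=0 PC=5
Step 6: PC=5 exec 'ADD D, D'. After: A=0 B=5 C=27 D=0 ZF=1 PC=6
Step 7: PC=6 exec 'ADD B, 4'. After: A=0 B=9 C=27 D=0 ZF=0 PC=7
Step 8: PC=7 exec 'MOV D, 3'. After: A=0 B=9 C=27 D=3 ZF=0 PC=8
Step 9: PC=8 exec 'SUB A, 6'. After: A=-6 B=9 C=27 D=3 ZF=0 PC=9
Step 10: PC=9 exec 'MOV A, -4'. After: A=-4 B=9 C=27 D=3 ZF=0 PC=10
Step 11: PC=10 exec 'MOV A, 0'. After: A=0 B=9 C=27 D=3 ZF=0 PC=11
First time PC=11: A=0

0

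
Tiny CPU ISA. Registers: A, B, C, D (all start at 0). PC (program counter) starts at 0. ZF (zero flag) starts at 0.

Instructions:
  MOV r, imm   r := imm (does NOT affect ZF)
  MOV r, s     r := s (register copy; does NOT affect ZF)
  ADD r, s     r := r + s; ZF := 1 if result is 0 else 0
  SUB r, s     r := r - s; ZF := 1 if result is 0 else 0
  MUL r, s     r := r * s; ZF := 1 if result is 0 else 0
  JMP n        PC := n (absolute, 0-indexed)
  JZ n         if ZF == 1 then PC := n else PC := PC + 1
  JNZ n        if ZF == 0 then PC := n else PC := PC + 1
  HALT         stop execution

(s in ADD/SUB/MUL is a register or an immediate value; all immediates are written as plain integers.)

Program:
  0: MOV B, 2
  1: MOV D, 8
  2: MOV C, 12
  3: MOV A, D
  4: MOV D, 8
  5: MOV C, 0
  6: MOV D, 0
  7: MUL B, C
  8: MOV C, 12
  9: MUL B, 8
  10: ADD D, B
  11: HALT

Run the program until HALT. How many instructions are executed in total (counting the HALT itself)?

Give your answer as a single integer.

Step 1: PC=0 exec 'MOV B, 2'. After: A=0 B=2 C=0 D=0 ZF=0 PC=1
Step 2: PC=1 exec 'MOV D, 8'. After: A=0 B=2 C=0 D=8 ZF=0 PC=2
Step 3: PC=2 exec 'MOV C, 12'. After: A=0 B=2 C=12 D=8 ZF=0 PC=3
Step 4: PC=3 exec 'MOV A, D'. After: A=8 B=2 C=12 D=8 ZF=0 PC=4
Step 5: PC=4 exec 'MOV D, 8'. After: A=8 B=2 C=12 D=8 ZF=0 PC=5
Step 6: PC=5 exec 'MOV C, 0'. After: A=8 B=2 C=0 D=8 ZF=0 PC=6
Step 7: PC=6 exec 'MOV D, 0'. After: A=8 B=2 C=0 D=0 ZF=0 PC=7
Step 8: PC=7 exec 'MUL B, C'. After: A=8 B=0 C=0 D=0 ZF=1 PC=8
Step 9: PC=8 exec 'MOV C, 12'. After: A=8 B=0 C=12 D=0 ZF=1 PC=9
Step 10: PC=9 exec 'MUL B, 8'. After: A=8 B=0 C=12 D=0 ZF=1 PC=10
Step 11: PC=10 exec 'ADD D, B'. After: A=8 B=0 C=12 D=0 ZF=1 PC=11
Step 12: PC=11 exec 'HALT'. After: A=8 B=0 C=12 D=0 ZF=1 PC=11 HALTED
Total instructions executed: 12

Answer: 12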